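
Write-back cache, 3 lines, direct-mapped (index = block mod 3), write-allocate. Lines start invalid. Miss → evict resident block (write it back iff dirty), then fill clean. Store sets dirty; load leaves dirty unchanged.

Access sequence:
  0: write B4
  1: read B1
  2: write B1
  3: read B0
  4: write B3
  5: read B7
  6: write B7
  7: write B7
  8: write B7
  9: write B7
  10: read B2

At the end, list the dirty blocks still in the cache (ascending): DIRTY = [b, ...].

0: W B4 → L1 miss [D]
1: R B1 → L1 miss wb→B4 [-]
2: W B1 → L1 hit [D]
3: R B0 → L0 miss [-]
4: W B3 → L0 miss [D]
5: R B7 → L1 miss wb→B1 [-]
6: W B7 → L1 hit [D]
7: W B7 → L1 hit [D]
8: W B7 → L1 hit [D]
9: W B7 → L1 hit [D]
10: R B2 → L2 miss [-]

DIRTY = [3, 7]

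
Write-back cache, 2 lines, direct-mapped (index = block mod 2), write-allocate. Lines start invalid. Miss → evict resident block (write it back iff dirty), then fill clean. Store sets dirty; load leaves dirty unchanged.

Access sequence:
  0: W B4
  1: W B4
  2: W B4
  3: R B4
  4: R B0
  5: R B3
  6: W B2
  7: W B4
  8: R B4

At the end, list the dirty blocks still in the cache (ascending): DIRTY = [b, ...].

  0 | W B4 → L0 miss [D]
  1 | W B4 → L0 hit [D]
  2 | W B4 → L0 hit [D]
  3 | R B4 → L0 hit [D]
  4 | R B0 → L0 miss wb→B4 [-]
  5 | R B3 → L1 miss [-]
  6 | W B2 → L0 miss [D]
  7 | W B4 → L0 miss wb→B2 [D]
  8 | R B4 → L0 hit [D]

DIRTY = [4]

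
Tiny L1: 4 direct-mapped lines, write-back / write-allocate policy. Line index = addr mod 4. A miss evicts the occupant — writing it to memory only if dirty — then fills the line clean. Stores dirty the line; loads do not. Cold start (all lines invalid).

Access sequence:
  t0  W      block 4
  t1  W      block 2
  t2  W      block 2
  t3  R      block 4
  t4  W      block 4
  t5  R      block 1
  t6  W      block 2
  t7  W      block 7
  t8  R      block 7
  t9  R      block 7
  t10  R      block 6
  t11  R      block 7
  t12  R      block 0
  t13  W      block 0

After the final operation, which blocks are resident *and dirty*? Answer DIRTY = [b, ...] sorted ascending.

  0 | W B4 → L0 miss [D]
  1 | W B2 → L2 miss [D]
  2 | W B2 → L2 hit [D]
  3 | R B4 → L0 hit [D]
  4 | W B4 → L0 hit [D]
  5 | R B1 → L1 miss [-]
  6 | W B2 → L2 hit [D]
  7 | W B7 → L3 miss [D]
  8 | R B7 → L3 hit [D]
  9 | R B7 → L3 hit [D]
  10 | R B6 → L2 miss wb→B2 [-]
  11 | R B7 → L3 hit [D]
  12 | R B0 → L0 miss wb→B4 [-]
  13 | W B0 → L0 hit [D]

DIRTY = [0, 7]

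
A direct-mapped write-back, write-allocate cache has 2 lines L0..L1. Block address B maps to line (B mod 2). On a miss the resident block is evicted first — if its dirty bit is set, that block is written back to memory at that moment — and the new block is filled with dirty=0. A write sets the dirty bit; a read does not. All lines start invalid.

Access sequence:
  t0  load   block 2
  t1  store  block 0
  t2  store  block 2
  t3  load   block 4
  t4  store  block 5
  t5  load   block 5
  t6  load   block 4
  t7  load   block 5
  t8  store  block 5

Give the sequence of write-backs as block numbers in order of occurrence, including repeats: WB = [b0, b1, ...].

0: R B2 → L0 miss [-]
1: W B0 → L0 miss [D]
2: W B2 → L0 miss wb→B0 [D]
3: R B4 → L0 miss wb→B2 [-]
4: W B5 → L1 miss [D]
5: R B5 → L1 hit [D]
6: R B4 → L0 hit [-]
7: R B5 → L1 hit [D]
8: W B5 → L1 hit [D]

WB = [0, 2]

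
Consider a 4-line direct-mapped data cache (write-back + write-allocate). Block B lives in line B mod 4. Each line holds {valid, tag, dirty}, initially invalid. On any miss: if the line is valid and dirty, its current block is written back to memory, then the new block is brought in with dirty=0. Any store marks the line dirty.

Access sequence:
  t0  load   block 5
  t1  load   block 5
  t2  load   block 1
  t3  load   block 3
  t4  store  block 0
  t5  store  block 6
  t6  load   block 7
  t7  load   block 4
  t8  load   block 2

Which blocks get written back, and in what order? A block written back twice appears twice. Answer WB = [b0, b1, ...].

WB = [0, 6]

0: R B5 -> L1 miss  d=-]
1: R B5 -> L1 hit  d=-]
2: R B1 -> L1 miss  d=-]
3: R B3 -> L3 miss  d=-]
4: W B0 -> L0 miss  d=D]
5: W B6 -> L2 miss  d=D]
6: R B7 -> L3 miss  d=-]
7: R B4 -> L0 miss wb->B0  d=-]
8: R B2 -> L2 miss wb->B6  d=-]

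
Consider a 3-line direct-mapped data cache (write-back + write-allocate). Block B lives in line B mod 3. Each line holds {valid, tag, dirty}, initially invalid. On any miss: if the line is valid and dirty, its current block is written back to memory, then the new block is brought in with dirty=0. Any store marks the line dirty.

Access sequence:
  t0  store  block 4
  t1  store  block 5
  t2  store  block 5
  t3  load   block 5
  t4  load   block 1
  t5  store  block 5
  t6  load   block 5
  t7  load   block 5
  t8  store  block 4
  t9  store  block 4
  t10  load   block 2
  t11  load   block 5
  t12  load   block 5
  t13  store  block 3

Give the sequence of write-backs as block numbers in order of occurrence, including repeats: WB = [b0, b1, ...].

0: W B4 -> L1 miss  d=D]
1: W B5 -> L2 miss  d=D]
2: W B5 -> L2 hit  d=D]
3: R B5 -> L2 hit  d=D]
4: R B1 -> L1 miss wb->B4  d=-]
5: W B5 -> L2 hit  d=D]
6: R B5 -> L2 hit  d=D]
7: R B5 -> L2 hit  d=D]
8: W B4 -> L1 miss  d=D]
9: W B4 -> L1 hit  d=D]
10: R B2 -> L2 miss wb->B5  d=-]
11: R B5 -> L2 miss  d=-]
12: R B5 -> L2 hit  d=-]
13: W B3 -> L0 miss  d=D]

WB = [4, 5]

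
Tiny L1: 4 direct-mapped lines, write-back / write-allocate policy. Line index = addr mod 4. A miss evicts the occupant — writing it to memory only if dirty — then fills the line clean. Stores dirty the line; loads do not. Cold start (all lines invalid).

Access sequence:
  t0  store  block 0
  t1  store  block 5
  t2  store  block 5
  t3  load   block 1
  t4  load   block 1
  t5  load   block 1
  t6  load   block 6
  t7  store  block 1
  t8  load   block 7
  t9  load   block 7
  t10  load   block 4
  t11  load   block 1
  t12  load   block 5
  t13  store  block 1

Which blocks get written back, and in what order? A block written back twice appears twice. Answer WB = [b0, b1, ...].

WB = [5, 0, 1]

0: W B0 -> L0 miss  d=D]
1: W B5 -> L1 miss  d=D]
2: W B5 -> L1 hit  d=D]
3: R B1 -> L1 miss wb->B5  d=-]
4: R B1 -> L1 hit  d=-]
5: R B1 -> L1 hit  d=-]
6: R B6 -> L2 miss  d=-]
7: W B1 -> L1 hit  d=D]
8: R B7 -> L3 miss  d=-]
9: R B7 -> L3 hit  d=-]
10: R B4 -> L0 miss wb->B0  d=-]
11: R B1 -> L1 hit  d=D]
12: R B5 -> L1 miss wb->B1  d=-]
13: W B1 -> L1 miss  d=D]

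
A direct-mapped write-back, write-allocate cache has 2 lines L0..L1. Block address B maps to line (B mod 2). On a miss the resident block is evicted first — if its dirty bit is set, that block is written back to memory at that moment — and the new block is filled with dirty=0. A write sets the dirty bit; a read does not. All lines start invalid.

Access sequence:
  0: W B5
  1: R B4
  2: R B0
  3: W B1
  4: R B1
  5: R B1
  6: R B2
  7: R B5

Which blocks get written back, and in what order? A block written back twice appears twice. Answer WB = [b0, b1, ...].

WB = [5, 1]

  0 | W B5 → L1 miss [D]
  1 | R B4 → L0 miss [-]
  2 | R B0 → L0 miss [-]
  3 | W B1 → L1 miss wb→B5 [D]
  4 | R B1 → L1 hit [D]
  5 | R B1 → L1 hit [D]
  6 | R B2 → L0 miss [-]
  7 | R B5 → L1 miss wb→B1 [-]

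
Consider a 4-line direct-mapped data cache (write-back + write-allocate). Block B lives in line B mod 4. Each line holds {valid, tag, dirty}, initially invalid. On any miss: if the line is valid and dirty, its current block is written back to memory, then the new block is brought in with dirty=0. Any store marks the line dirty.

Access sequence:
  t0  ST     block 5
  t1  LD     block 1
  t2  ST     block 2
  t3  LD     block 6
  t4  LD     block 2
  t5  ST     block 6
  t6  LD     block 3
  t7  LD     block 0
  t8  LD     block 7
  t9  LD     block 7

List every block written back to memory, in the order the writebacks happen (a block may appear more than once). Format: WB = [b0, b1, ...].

WB = [5, 2]

0: W B5 → L1 miss [D]
1: R B1 → L1 miss wb→B5 [-]
2: W B2 → L2 miss [D]
3: R B6 → L2 miss wb→B2 [-]
4: R B2 → L2 miss [-]
5: W B6 → L2 miss [D]
6: R B3 → L3 miss [-]
7: R B0 → L0 miss [-]
8: R B7 → L3 miss [-]
9: R B7 → L3 hit [-]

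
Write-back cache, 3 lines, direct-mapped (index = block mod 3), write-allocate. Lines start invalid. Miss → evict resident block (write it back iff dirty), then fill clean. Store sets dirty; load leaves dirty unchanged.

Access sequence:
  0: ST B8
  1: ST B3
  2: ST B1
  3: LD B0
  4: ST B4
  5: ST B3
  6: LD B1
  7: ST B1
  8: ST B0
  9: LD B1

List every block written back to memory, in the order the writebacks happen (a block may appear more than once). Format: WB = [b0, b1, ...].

WB = [3, 1, 4, 3]

  0 | W B8 → L2 miss [D]
  1 | W B3 → L0 miss [D]
  2 | W B1 → L1 miss [D]
  3 | R B0 → L0 miss wb→B3 [-]
  4 | W B4 → L1 miss wb→B1 [D]
  5 | W B3 → L0 miss [D]
  6 | R B1 → L1 miss wb→B4 [-]
  7 | W B1 → L1 hit [D]
  8 | W B0 → L0 miss wb→B3 [D]
  9 | R B1 → L1 hit [D]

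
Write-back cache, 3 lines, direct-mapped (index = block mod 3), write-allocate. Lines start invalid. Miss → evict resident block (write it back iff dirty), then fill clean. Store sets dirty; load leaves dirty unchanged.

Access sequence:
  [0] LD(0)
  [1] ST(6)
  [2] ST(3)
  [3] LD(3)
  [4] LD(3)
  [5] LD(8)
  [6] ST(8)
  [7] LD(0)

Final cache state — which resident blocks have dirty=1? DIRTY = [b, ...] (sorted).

DIRTY = [8]

  0 | R B0 → L0 miss [-]
  1 | W B6 → L0 miss [D]
  2 | W B3 → L0 miss wb→B6 [D]
  3 | R B3 → L0 hit [D]
  4 | R B3 → L0 hit [D]
  5 | R B8 → L2 miss [-]
  6 | W B8 → L2 hit [D]
  7 | R B0 → L0 miss wb→B3 [-]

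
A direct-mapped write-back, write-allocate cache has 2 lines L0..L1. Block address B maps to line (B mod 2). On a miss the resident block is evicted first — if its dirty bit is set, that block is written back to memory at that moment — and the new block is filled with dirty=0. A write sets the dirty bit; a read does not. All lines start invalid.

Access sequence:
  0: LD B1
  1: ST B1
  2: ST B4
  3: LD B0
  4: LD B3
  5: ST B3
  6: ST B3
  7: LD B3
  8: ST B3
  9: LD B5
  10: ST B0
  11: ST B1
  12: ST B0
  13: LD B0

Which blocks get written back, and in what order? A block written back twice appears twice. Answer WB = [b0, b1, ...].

0: R B1 → L1 miss [-]
1: W B1 → L1 hit [D]
2: W B4 → L0 miss [D]
3: R B0 → L0 miss wb→B4 [-]
4: R B3 → L1 miss wb→B1 [-]
5: W B3 → L1 hit [D]
6: W B3 → L1 hit [D]
7: R B3 → L1 hit [D]
8: W B3 → L1 hit [D]
9: R B5 → L1 miss wb→B3 [-]
10: W B0 → L0 hit [D]
11: W B1 → L1 miss [D]
12: W B0 → L0 hit [D]
13: R B0 → L0 hit [D]

WB = [4, 1, 3]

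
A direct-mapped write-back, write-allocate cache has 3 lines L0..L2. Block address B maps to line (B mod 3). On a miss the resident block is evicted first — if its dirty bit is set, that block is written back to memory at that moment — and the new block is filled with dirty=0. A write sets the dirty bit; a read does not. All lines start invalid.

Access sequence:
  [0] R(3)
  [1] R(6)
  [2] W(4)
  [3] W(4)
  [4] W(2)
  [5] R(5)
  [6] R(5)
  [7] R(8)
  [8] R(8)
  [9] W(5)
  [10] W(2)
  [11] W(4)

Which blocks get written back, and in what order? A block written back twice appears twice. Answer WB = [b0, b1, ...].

  0 | R B3 → L0 miss [-]
  1 | R B6 → L0 miss [-]
  2 | W B4 → L1 miss [D]
  3 | W B4 → L1 hit [D]
  4 | W B2 → L2 miss [D]
  5 | R B5 → L2 miss wb→B2 [-]
  6 | R B5 → L2 hit [-]
  7 | R B8 → L2 miss [-]
  8 | R B8 → L2 hit [-]
  9 | W B5 → L2 miss [D]
  10 | W B2 → L2 miss wb→B5 [D]
  11 | W B4 → L1 hit [D]

WB = [2, 5]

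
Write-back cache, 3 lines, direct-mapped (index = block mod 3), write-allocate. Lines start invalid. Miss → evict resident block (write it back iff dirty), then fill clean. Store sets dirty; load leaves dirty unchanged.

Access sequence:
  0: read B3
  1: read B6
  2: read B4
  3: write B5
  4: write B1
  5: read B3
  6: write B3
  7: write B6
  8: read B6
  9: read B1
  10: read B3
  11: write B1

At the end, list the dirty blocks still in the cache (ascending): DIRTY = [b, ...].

DIRTY = [1, 5]

  0 | R B3 → L0 miss [-]
  1 | R B6 → L0 miss [-]
  2 | R B4 → L1 miss [-]
  3 | W B5 → L2 miss [D]
  4 | W B1 → L1 miss [D]
  5 | R B3 → L0 miss [-]
  6 | W B3 → L0 hit [D]
  7 | W B6 → L0 miss wb→B3 [D]
  8 | R B6 → L0 hit [D]
  9 | R B1 → L1 hit [D]
  10 | R B3 → L0 miss wb→B6 [-]
  11 | W B1 → L1 hit [D]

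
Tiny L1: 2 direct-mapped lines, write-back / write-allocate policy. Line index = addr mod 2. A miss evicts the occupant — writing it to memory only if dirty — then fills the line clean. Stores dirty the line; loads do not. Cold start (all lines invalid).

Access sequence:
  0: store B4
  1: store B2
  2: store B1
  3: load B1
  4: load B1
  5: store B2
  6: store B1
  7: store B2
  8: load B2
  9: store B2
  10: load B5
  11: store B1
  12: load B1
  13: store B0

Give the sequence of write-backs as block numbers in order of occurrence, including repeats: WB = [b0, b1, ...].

WB = [4, 1, 2]

0: W B4 → L0 miss [D]
1: W B2 → L0 miss wb→B4 [D]
2: W B1 → L1 miss [D]
3: R B1 → L1 hit [D]
4: R B1 → L1 hit [D]
5: W B2 → L0 hit [D]
6: W B1 → L1 hit [D]
7: W B2 → L0 hit [D]
8: R B2 → L0 hit [D]
9: W B2 → L0 hit [D]
10: R B5 → L1 miss wb→B1 [-]
11: W B1 → L1 miss [D]
12: R B1 → L1 hit [D]
13: W B0 → L0 miss wb→B2 [D]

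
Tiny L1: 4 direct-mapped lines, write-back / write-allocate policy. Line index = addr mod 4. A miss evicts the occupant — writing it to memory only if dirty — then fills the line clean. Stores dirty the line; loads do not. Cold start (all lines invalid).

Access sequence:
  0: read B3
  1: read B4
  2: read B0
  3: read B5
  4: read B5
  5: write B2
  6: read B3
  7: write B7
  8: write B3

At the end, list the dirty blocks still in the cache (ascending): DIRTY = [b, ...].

DIRTY = [2, 3]

  0 | R B3 → L3 miss [-]
  1 | R B4 → L0 miss [-]
  2 | R B0 → L0 miss [-]
  3 | R B5 → L1 miss [-]
  4 | R B5 → L1 hit [-]
  5 | W B2 → L2 miss [D]
  6 | R B3 → L3 hit [-]
  7 | W B7 → L3 miss [D]
  8 | W B3 → L3 miss wb→B7 [D]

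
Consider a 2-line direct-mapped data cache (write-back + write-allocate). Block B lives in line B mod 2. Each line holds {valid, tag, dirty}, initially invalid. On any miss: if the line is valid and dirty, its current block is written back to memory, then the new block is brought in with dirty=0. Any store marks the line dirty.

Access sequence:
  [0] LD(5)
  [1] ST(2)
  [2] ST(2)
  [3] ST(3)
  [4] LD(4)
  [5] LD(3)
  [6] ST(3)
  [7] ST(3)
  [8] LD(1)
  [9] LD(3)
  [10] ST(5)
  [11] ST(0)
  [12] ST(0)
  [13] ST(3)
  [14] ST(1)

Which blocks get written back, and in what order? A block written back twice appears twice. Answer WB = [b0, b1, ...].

0: R B5 -> L1 miss  d=-]
1: W B2 -> L0 miss  d=D]
2: W B2 -> L0 hit  d=D]
3: W B3 -> L1 miss  d=D]
4: R B4 -> L0 miss wb->B2  d=-]
5: R B3 -> L1 hit  d=D]
6: W B3 -> L1 hit  d=D]
7: W B3 -> L1 hit  d=D]
8: R B1 -> L1 miss wb->B3  d=-]
9: R B3 -> L1 miss  d=-]
10: W B5 -> L1 miss  d=D]
11: W B0 -> L0 miss  d=D]
12: W B0 -> L0 hit  d=D]
13: W B3 -> L1 miss wb->B5  d=D]
14: W B1 -> L1 miss wb->B3  d=D]

WB = [2, 3, 5, 3]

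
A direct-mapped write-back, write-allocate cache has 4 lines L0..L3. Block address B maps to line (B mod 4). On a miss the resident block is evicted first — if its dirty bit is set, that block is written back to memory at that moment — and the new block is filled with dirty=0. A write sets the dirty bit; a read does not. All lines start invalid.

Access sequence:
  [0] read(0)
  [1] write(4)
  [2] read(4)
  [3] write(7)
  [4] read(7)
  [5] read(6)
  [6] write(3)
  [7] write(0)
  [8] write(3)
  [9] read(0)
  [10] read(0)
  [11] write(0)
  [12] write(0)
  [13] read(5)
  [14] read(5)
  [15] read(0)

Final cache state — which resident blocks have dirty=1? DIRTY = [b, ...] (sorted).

0: R B0 -> L0 miss  d=-]
1: W B4 -> L0 miss  d=D]
2: R B4 -> L0 hit  d=D]
3: W B7 -> L3 miss  d=D]
4: R B7 -> L3 hit  d=D]
5: R B6 -> L2 miss  d=-]
6: W B3 -> L3 miss wb->B7  d=D]
7: W B0 -> L0 miss wb->B4  d=D]
8: W B3 -> L3 hit  d=D]
9: R B0 -> L0 hit  d=D]
10: R B0 -> L0 hit  d=D]
11: W B0 -> L0 hit  d=D]
12: W B0 -> L0 hit  d=D]
13: R B5 -> L1 miss  d=-]
14: R B5 -> L1 hit  d=-]
15: R B0 -> L0 hit  d=D]

DIRTY = [0, 3]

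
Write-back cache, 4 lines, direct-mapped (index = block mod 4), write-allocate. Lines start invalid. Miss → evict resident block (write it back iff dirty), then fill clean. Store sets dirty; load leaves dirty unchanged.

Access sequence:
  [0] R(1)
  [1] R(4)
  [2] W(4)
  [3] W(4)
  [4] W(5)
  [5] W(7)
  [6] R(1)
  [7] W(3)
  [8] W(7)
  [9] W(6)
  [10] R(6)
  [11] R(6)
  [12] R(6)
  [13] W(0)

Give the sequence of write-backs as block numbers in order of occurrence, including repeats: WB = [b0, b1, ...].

WB = [5, 7, 3, 4]

0: R B1 -> L1 miss  d=-]
1: R B4 -> L0 miss  d=-]
2: W B4 -> L0 hit  d=D]
3: W B4 -> L0 hit  d=D]
4: W B5 -> L1 miss  d=D]
5: W B7 -> L3 miss  d=D]
6: R B1 -> L1 miss wb->B5  d=-]
7: W B3 -> L3 miss wb->B7  d=D]
8: W B7 -> L3 miss wb->B3  d=D]
9: W B6 -> L2 miss  d=D]
10: R B6 -> L2 hit  d=D]
11: R B6 -> L2 hit  d=D]
12: R B6 -> L2 hit  d=D]
13: W B0 -> L0 miss wb->B4  d=D]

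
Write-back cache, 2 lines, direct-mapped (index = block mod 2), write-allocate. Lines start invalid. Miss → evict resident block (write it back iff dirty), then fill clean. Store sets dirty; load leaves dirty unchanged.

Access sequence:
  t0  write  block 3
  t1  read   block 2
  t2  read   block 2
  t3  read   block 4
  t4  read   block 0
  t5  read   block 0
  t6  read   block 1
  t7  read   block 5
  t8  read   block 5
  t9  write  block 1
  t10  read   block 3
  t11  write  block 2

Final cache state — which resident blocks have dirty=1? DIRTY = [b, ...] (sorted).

  0 | W B3 → L1 miss [D]
  1 | R B2 → L0 miss [-]
  2 | R B2 → L0 hit [-]
  3 | R B4 → L0 miss [-]
  4 | R B0 → L0 miss [-]
  5 | R B0 → L0 hit [-]
  6 | R B1 → L1 miss wb→B3 [-]
  7 | R B5 → L1 miss [-]
  8 | R B5 → L1 hit [-]
  9 | W B1 → L1 miss [D]
  10 | R B3 → L1 miss wb→B1 [-]
  11 | W B2 → L0 miss [D]

DIRTY = [2]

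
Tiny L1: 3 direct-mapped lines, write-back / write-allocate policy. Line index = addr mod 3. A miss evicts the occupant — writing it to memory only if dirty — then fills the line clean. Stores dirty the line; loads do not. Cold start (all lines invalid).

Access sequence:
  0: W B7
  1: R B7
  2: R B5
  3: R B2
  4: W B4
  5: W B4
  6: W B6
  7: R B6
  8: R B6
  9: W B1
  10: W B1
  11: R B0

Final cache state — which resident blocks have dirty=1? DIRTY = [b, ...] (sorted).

  0 | W B7 → L1 miss [D]
  1 | R B7 → L1 hit [D]
  2 | R B5 → L2 miss [-]
  3 | R B2 → L2 miss [-]
  4 | W B4 → L1 miss wb→B7 [D]
  5 | W B4 → L1 hit [D]
  6 | W B6 → L0 miss [D]
  7 | R B6 → L0 hit [D]
  8 | R B6 → L0 hit [D]
  9 | W B1 → L1 miss wb→B4 [D]
  10 | W B1 → L1 hit [D]
  11 | R B0 → L0 miss wb→B6 [-]

DIRTY = [1]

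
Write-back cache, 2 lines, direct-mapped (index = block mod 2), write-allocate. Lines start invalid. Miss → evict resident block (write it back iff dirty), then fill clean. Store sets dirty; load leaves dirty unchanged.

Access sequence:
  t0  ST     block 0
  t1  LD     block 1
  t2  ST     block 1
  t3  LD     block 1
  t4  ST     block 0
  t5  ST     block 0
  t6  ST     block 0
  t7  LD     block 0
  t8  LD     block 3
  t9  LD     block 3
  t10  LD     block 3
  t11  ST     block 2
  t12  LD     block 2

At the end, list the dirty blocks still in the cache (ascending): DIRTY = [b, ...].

DIRTY = [2]

  0 | W B0 → L0 miss [D]
  1 | R B1 → L1 miss [-]
  2 | W B1 → L1 hit [D]
  3 | R B1 → L1 hit [D]
  4 | W B0 → L0 hit [D]
  5 | W B0 → L0 hit [D]
  6 | W B0 → L0 hit [D]
  7 | R B0 → L0 hit [D]
  8 | R B3 → L1 miss wb→B1 [-]
  9 | R B3 → L1 hit [-]
  10 | R B3 → L1 hit [-]
  11 | W B2 → L0 miss wb→B0 [D]
  12 | R B2 → L0 hit [D]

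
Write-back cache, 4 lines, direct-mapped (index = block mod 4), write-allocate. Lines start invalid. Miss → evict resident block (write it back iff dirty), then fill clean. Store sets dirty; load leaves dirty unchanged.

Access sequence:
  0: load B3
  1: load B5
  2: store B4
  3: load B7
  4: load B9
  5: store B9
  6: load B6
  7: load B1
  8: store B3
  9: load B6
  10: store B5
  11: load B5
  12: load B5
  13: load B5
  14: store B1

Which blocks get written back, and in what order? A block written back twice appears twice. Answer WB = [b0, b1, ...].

0: R B3 -> L3 miss  d=-]
1: R B5 -> L1 miss  d=-]
2: W B4 -> L0 miss  d=D]
3: R B7 -> L3 miss  d=-]
4: R B9 -> L1 miss  d=-]
5: W B9 -> L1 hit  d=D]
6: R B6 -> L2 miss  d=-]
7: R B1 -> L1 miss wb->B9  d=-]
8: W B3 -> L3 miss  d=D]
9: R B6 -> L2 hit  d=-]
10: W B5 -> L1 miss  d=D]
11: R B5 -> L1 hit  d=D]
12: R B5 -> L1 hit  d=D]
13: R B5 -> L1 hit  d=D]
14: W B1 -> L1 miss wb->B5  d=D]

WB = [9, 5]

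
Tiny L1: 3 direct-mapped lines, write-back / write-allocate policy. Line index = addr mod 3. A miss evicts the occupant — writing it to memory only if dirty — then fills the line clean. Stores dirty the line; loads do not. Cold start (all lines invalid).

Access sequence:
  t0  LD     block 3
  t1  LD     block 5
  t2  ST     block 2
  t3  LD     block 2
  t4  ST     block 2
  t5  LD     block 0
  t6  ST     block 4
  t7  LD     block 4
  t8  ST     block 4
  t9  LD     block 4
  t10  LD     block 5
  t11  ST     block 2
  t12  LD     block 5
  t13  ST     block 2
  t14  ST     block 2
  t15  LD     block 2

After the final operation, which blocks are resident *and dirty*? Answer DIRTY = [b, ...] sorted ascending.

0: R B3 -> L0 miss  d=-]
1: R B5 -> L2 miss  d=-]
2: W B2 -> L2 miss  d=D]
3: R B2 -> L2 hit  d=D]
4: W B2 -> L2 hit  d=D]
5: R B0 -> L0 miss  d=-]
6: W B4 -> L1 miss  d=D]
7: R B4 -> L1 hit  d=D]
8: W B4 -> L1 hit  d=D]
9: R B4 -> L1 hit  d=D]
10: R B5 -> L2 miss wb->B2  d=-]
11: W B2 -> L2 miss  d=D]
12: R B5 -> L2 miss wb->B2  d=-]
13: W B2 -> L2 miss  d=D]
14: W B2 -> L2 hit  d=D]
15: R B2 -> L2 hit  d=D]

DIRTY = [2, 4]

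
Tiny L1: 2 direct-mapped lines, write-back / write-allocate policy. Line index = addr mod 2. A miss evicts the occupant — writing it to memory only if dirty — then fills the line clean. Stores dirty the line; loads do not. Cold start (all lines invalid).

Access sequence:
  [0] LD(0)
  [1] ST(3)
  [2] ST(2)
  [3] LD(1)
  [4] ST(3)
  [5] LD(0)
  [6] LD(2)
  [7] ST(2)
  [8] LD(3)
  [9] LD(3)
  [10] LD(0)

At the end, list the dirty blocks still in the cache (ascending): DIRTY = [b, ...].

0: R B0 → L0 miss [-]
1: W B3 → L1 miss [D]
2: W B2 → L0 miss [D]
3: R B1 → L1 miss wb→B3 [-]
4: W B3 → L1 miss [D]
5: R B0 → L0 miss wb→B2 [-]
6: R B2 → L0 miss [-]
7: W B2 → L0 hit [D]
8: R B3 → L1 hit [D]
9: R B3 → L1 hit [D]
10: R B0 → L0 miss wb→B2 [-]

DIRTY = [3]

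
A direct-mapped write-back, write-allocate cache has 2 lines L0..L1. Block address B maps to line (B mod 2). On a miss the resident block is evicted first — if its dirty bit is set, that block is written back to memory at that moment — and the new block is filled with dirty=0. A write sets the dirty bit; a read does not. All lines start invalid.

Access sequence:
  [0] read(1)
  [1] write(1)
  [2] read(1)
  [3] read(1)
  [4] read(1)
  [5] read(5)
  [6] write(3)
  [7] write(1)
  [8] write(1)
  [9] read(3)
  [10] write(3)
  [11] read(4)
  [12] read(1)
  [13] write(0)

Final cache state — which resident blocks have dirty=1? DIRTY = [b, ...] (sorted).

0: R B1 → L1 miss [-]
1: W B1 → L1 hit [D]
2: R B1 → L1 hit [D]
3: R B1 → L1 hit [D]
4: R B1 → L1 hit [D]
5: R B5 → L1 miss wb→B1 [-]
6: W B3 → L1 miss [D]
7: W B1 → L1 miss wb→B3 [D]
8: W B1 → L1 hit [D]
9: R B3 → L1 miss wb→B1 [-]
10: W B3 → L1 hit [D]
11: R B4 → L0 miss [-]
12: R B1 → L1 miss wb→B3 [-]
13: W B0 → L0 miss [D]

DIRTY = [0]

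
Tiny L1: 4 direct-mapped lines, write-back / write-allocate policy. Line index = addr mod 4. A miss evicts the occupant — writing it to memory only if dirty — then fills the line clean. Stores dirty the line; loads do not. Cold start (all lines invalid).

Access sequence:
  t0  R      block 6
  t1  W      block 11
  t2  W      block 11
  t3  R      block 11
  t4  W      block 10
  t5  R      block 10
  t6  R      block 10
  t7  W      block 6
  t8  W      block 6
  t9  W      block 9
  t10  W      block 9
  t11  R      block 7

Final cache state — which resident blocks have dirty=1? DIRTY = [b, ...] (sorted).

0: R B6 -> L2 miss  d=-]
1: W B11 -> L3 miss  d=D]
2: W B11 -> L3 hit  d=D]
3: R B11 -> L3 hit  d=D]
4: W B10 -> L2 miss  d=D]
5: R B10 -> L2 hit  d=D]
6: R B10 -> L2 hit  d=D]
7: W B6 -> L2 miss wb->B10  d=D]
8: W B6 -> L2 hit  d=D]
9: W B9 -> L1 miss  d=D]
10: W B9 -> L1 hit  d=D]
11: R B7 -> L3 miss wb->B11  d=-]

DIRTY = [6, 9]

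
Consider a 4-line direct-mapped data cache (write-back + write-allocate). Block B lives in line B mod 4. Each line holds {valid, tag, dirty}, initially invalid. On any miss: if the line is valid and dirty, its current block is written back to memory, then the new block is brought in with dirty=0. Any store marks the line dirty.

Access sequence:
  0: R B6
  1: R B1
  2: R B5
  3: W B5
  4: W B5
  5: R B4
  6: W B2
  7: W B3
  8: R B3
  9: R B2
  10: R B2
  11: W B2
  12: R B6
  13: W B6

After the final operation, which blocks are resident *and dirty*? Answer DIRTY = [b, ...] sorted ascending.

DIRTY = [3, 5, 6]

0: R B6 → L2 miss [-]
1: R B1 → L1 miss [-]
2: R B5 → L1 miss [-]
3: W B5 → L1 hit [D]
4: W B5 → L1 hit [D]
5: R B4 → L0 miss [-]
6: W B2 → L2 miss [D]
7: W B3 → L3 miss [D]
8: R B3 → L3 hit [D]
9: R B2 → L2 hit [D]
10: R B2 → L2 hit [D]
11: W B2 → L2 hit [D]
12: R B6 → L2 miss wb→B2 [-]
13: W B6 → L2 hit [D]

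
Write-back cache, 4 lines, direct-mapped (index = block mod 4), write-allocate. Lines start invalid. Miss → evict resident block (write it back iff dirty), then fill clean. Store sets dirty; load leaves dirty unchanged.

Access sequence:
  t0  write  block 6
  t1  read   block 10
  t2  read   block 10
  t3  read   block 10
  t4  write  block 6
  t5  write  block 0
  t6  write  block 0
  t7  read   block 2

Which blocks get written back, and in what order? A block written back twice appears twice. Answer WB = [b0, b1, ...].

  0 | W B6 → L2 miss [D]
  1 | R B10 → L2 miss wb→B6 [-]
  2 | R B10 → L2 hit [-]
  3 | R B10 → L2 hit [-]
  4 | W B6 → L2 miss [D]
  5 | W B0 → L0 miss [D]
  6 | W B0 → L0 hit [D]
  7 | R B2 → L2 miss wb→B6 [-]

WB = [6, 6]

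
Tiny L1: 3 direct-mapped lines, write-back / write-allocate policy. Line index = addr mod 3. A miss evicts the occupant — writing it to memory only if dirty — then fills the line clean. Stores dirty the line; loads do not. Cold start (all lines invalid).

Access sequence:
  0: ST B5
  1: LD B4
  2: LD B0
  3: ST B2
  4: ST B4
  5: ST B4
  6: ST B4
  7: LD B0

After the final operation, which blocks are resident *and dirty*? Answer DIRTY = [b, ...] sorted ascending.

DIRTY = [2, 4]

0: W B5 → L2 miss [D]
1: R B4 → L1 miss [-]
2: R B0 → L0 miss [-]
3: W B2 → L2 miss wb→B5 [D]
4: W B4 → L1 hit [D]
5: W B4 → L1 hit [D]
6: W B4 → L1 hit [D]
7: R B0 → L0 hit [-]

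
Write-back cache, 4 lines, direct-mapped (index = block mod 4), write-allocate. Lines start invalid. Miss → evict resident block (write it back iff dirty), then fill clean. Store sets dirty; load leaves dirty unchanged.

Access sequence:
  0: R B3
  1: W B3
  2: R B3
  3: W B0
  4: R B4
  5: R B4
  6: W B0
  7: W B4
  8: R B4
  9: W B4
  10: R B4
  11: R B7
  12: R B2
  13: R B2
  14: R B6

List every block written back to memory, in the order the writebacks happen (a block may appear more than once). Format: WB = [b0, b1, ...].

WB = [0, 0, 3]

  0 | R B3 → L3 miss [-]
  1 | W B3 → L3 hit [D]
  2 | R B3 → L3 hit [D]
  3 | W B0 → L0 miss [D]
  4 | R B4 → L0 miss wb→B0 [-]
  5 | R B4 → L0 hit [-]
  6 | W B0 → L0 miss [D]
  7 | W B4 → L0 miss wb→B0 [D]
  8 | R B4 → L0 hit [D]
  9 | W B4 → L0 hit [D]
  10 | R B4 → L0 hit [D]
  11 | R B7 → L3 miss wb→B3 [-]
  12 | R B2 → L2 miss [-]
  13 | R B2 → L2 hit [-]
  14 | R B6 → L2 miss [-]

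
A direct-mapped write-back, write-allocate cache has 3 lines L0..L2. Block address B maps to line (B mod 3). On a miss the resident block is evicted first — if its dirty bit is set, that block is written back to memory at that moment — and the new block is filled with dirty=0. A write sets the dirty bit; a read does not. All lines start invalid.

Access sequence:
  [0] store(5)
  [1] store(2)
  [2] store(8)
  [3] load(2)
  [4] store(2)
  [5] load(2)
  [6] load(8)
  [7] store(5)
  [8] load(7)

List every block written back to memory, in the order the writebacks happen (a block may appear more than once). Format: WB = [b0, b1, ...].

  0 | W B5 → L2 miss [D]
  1 | W B2 → L2 miss wb→B5 [D]
  2 | W B8 → L2 miss wb→B2 [D]
  3 | R B2 → L2 miss wb→B8 [-]
  4 | W B2 → L2 hit [D]
  5 | R B2 → L2 hit [D]
  6 | R B8 → L2 miss wb→B2 [-]
  7 | W B5 → L2 miss [D]
  8 | R B7 → L1 miss [-]

WB = [5, 2, 8, 2]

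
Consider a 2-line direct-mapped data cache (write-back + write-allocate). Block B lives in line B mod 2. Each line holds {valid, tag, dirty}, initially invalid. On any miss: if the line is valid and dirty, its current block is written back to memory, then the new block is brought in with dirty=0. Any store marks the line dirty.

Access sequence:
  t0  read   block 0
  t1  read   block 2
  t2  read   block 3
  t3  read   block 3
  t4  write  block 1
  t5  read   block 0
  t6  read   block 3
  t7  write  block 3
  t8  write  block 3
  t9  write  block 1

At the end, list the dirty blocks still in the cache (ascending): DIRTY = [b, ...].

DIRTY = [1]

0: R B0 -> L0 miss  d=-]
1: R B2 -> L0 miss  d=-]
2: R B3 -> L1 miss  d=-]
3: R B3 -> L1 hit  d=-]
4: W B1 -> L1 miss  d=D]
5: R B0 -> L0 miss  d=-]
6: R B3 -> L1 miss wb->B1  d=-]
7: W B3 -> L1 hit  d=D]
8: W B3 -> L1 hit  d=D]
9: W B1 -> L1 miss wb->B3  d=D]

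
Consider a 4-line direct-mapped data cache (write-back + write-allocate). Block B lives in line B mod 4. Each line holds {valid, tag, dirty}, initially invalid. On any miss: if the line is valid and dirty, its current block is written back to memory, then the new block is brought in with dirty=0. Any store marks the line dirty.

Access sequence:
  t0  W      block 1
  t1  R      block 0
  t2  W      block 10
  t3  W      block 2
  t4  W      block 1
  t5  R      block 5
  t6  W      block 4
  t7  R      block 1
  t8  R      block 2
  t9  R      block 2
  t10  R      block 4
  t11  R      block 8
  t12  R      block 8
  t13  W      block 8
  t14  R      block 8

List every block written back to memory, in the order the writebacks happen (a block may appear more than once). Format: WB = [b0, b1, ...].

0: W B1 -> L1 miss  d=D]
1: R B0 -> L0 miss  d=-]
2: W B10 -> L2 miss  d=D]
3: W B2 -> L2 miss wb->B10  d=D]
4: W B1 -> L1 hit  d=D]
5: R B5 -> L1 miss wb->B1  d=-]
6: W B4 -> L0 miss  d=D]
7: R B1 -> L1 miss  d=-]
8: R B2 -> L2 hit  d=D]
9: R B2 -> L2 hit  d=D]
10: R B4 -> L0 hit  d=D]
11: R B8 -> L0 miss wb->B4  d=-]
12: R B8 -> L0 hit  d=-]
13: W B8 -> L0 hit  d=D]
14: R B8 -> L0 hit  d=D]

WB = [10, 1, 4]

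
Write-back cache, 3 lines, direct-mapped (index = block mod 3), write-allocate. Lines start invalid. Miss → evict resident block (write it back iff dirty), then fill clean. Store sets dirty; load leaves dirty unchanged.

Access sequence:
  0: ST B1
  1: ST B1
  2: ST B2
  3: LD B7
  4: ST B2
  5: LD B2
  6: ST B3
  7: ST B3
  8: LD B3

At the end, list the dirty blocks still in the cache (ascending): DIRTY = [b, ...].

DIRTY = [2, 3]

  0 | W B1 → L1 miss [D]
  1 | W B1 → L1 hit [D]
  2 | W B2 → L2 miss [D]
  3 | R B7 → L1 miss wb→B1 [-]
  4 | W B2 → L2 hit [D]
  5 | R B2 → L2 hit [D]
  6 | W B3 → L0 miss [D]
  7 | W B3 → L0 hit [D]
  8 | R B3 → L0 hit [D]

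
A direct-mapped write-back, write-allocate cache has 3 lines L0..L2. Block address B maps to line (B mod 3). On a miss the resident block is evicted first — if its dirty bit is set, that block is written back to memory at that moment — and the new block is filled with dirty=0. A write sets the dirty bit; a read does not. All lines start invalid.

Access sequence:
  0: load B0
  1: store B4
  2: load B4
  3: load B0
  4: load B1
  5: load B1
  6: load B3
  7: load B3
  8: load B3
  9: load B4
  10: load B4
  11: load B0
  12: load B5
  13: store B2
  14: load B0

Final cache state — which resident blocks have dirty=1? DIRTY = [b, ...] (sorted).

DIRTY = [2]

  0 | R B0 → L0 miss [-]
  1 | W B4 → L1 miss [D]
  2 | R B4 → L1 hit [D]
  3 | R B0 → L0 hit [-]
  4 | R B1 → L1 miss wb→B4 [-]
  5 | R B1 → L1 hit [-]
  6 | R B3 → L0 miss [-]
  7 | R B3 → L0 hit [-]
  8 | R B3 → L0 hit [-]
  9 | R B4 → L1 miss [-]
  10 | R B4 → L1 hit [-]
  11 | R B0 → L0 miss [-]
  12 | R B5 → L2 miss [-]
  13 | W B2 → L2 miss [D]
  14 | R B0 → L0 hit [-]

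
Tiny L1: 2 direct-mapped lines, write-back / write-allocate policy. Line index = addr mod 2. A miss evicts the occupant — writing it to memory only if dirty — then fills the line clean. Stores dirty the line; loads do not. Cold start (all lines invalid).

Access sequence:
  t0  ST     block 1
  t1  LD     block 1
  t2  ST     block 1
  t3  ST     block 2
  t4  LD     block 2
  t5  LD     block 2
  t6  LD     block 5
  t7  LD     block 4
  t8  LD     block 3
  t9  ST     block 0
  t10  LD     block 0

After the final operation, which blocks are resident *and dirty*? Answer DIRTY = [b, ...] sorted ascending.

0: W B1 → L1 miss [D]
1: R B1 → L1 hit [D]
2: W B1 → L1 hit [D]
3: W B2 → L0 miss [D]
4: R B2 → L0 hit [D]
5: R B2 → L0 hit [D]
6: R B5 → L1 miss wb→B1 [-]
7: R B4 → L0 miss wb→B2 [-]
8: R B3 → L1 miss [-]
9: W B0 → L0 miss [D]
10: R B0 → L0 hit [D]

DIRTY = [0]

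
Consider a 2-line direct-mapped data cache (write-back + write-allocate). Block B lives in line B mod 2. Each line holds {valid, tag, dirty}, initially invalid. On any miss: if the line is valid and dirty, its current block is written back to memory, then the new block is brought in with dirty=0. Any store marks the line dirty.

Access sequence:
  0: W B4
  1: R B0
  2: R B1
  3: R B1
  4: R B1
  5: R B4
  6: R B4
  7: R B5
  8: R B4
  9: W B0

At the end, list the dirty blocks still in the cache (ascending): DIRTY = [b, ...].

0: W B4 -> L0 miss  d=D]
1: R B0 -> L0 miss wb->B4  d=-]
2: R B1 -> L1 miss  d=-]
3: R B1 -> L1 hit  d=-]
4: R B1 -> L1 hit  d=-]
5: R B4 -> L0 miss  d=-]
6: R B4 -> L0 hit  d=-]
7: R B5 -> L1 miss  d=-]
8: R B4 -> L0 hit  d=-]
9: W B0 -> L0 miss  d=D]

DIRTY = [0]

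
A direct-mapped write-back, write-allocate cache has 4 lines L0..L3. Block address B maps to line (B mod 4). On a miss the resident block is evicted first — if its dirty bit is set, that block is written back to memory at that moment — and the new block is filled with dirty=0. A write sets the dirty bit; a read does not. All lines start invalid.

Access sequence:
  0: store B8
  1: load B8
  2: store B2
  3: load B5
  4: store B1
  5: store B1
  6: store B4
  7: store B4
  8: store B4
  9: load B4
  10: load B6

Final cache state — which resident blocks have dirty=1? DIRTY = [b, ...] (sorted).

DIRTY = [1, 4]

0: W B8 -> L0 miss  d=D]
1: R B8 -> L0 hit  d=D]
2: W B2 -> L2 miss  d=D]
3: R B5 -> L1 miss  d=-]
4: W B1 -> L1 miss  d=D]
5: W B1 -> L1 hit  d=D]
6: W B4 -> L0 miss wb->B8  d=D]
7: W B4 -> L0 hit  d=D]
8: W B4 -> L0 hit  d=D]
9: R B4 -> L0 hit  d=D]
10: R B6 -> L2 miss wb->B2  d=-]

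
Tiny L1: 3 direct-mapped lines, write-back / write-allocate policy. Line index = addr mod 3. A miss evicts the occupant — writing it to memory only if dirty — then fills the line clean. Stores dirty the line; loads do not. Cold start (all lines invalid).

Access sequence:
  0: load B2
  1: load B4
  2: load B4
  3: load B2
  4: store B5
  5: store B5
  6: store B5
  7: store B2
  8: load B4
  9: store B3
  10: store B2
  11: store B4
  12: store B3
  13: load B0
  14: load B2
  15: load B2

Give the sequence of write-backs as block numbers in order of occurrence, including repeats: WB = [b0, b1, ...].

WB = [5, 3]

0: R B2 -> L2 miss  d=-]
1: R B4 -> L1 miss  d=-]
2: R B4 -> L1 hit  d=-]
3: R B2 -> L2 hit  d=-]
4: W B5 -> L2 miss  d=D]
5: W B5 -> L2 hit  d=D]
6: W B5 -> L2 hit  d=D]
7: W B2 -> L2 miss wb->B5  d=D]
8: R B4 -> L1 hit  d=-]
9: W B3 -> L0 miss  d=D]
10: W B2 -> L2 hit  d=D]
11: W B4 -> L1 hit  d=D]
12: W B3 -> L0 hit  d=D]
13: R B0 -> L0 miss wb->B3  d=-]
14: R B2 -> L2 hit  d=D]
15: R B2 -> L2 hit  d=D]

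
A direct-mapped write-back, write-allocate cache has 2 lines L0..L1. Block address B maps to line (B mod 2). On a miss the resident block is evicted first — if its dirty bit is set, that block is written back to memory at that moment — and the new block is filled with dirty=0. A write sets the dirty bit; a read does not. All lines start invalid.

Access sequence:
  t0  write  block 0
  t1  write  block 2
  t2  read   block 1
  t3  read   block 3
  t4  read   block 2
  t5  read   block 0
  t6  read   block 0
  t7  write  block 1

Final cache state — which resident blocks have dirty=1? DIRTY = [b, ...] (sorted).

0: W B0 → L0 miss [D]
1: W B2 → L0 miss wb→B0 [D]
2: R B1 → L1 miss [-]
3: R B3 → L1 miss [-]
4: R B2 → L0 hit [D]
5: R B0 → L0 miss wb→B2 [-]
6: R B0 → L0 hit [-]
7: W B1 → L1 miss [D]

DIRTY = [1]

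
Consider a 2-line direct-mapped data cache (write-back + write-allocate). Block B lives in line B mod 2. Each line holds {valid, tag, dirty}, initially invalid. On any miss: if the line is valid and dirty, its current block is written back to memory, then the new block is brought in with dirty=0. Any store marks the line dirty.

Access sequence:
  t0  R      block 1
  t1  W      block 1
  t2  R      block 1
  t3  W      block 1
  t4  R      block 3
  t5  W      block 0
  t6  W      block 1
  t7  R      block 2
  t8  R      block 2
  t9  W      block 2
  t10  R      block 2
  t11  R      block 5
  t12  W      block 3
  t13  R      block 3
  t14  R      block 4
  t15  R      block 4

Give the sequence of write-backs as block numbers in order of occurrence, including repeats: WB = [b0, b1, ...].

WB = [1, 0, 1, 2]

0: R B1 -> L1 miss  d=-]
1: W B1 -> L1 hit  d=D]
2: R B1 -> L1 hit  d=D]
3: W B1 -> L1 hit  d=D]
4: R B3 -> L1 miss wb->B1  d=-]
5: W B0 -> L0 miss  d=D]
6: W B1 -> L1 miss  d=D]
7: R B2 -> L0 miss wb->B0  d=-]
8: R B2 -> L0 hit  d=-]
9: W B2 -> L0 hit  d=D]
10: R B2 -> L0 hit  d=D]
11: R B5 -> L1 miss wb->B1  d=-]
12: W B3 -> L1 miss  d=D]
13: R B3 -> L1 hit  d=D]
14: R B4 -> L0 miss wb->B2  d=-]
15: R B4 -> L0 hit  d=-]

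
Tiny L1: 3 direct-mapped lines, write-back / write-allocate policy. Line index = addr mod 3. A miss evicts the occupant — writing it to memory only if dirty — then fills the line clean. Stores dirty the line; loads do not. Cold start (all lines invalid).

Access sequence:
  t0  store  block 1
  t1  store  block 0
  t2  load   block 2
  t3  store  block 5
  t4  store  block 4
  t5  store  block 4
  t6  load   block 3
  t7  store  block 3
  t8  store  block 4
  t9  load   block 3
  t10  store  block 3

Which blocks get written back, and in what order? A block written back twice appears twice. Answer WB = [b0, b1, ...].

WB = [1, 0]

0: W B1 -> L1 miss  d=D]
1: W B0 -> L0 miss  d=D]
2: R B2 -> L2 miss  d=-]
3: W B5 -> L2 miss  d=D]
4: W B4 -> L1 miss wb->B1  d=D]
5: W B4 -> L1 hit  d=D]
6: R B3 -> L0 miss wb->B0  d=-]
7: W B3 -> L0 hit  d=D]
8: W B4 -> L1 hit  d=D]
9: R B3 -> L0 hit  d=D]
10: W B3 -> L0 hit  d=D]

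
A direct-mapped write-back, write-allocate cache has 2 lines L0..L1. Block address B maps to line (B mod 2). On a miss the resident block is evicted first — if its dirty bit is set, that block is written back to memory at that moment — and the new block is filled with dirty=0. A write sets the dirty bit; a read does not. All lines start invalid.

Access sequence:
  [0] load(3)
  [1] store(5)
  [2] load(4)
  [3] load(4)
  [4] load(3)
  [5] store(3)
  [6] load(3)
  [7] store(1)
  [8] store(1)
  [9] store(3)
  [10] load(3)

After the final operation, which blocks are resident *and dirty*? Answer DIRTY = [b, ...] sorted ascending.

  0 | R B3 → L1 miss [-]
  1 | W B5 → L1 miss [D]
  2 | R B4 → L0 miss [-]
  3 | R B4 → L0 hit [-]
  4 | R B3 → L1 miss wb→B5 [-]
  5 | W B3 → L1 hit [D]
  6 | R B3 → L1 hit [D]
  7 | W B1 → L1 miss wb→B3 [D]
  8 | W B1 → L1 hit [D]
  9 | W B3 → L1 miss wb→B1 [D]
  10 | R B3 → L1 hit [D]

DIRTY = [3]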